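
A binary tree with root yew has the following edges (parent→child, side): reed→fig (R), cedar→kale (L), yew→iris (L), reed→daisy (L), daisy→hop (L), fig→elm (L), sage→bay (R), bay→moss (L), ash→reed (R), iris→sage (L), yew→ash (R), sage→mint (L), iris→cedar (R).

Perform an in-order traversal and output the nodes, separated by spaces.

mint sage moss bay iris kale cedar yew ash hop daisy reed elm fig

In-order visits the left subtree, then the node, then the right subtree.
At yew: go left to iris.
  At iris: go left to sage.
    At sage: go left to mint.
      mint is a leaf — visit mint.
    Visit sage.
    At sage: go right to bay.
      At bay: go left to moss.
        moss is a leaf — visit moss.
      Visit bay.
      At bay: no right child.
  Visit iris.
  At iris: go right to cedar.
    At cedar: go left to kale.
      kale is a leaf — visit kale.
    Visit cedar.
    At cedar: no right child.
Visit yew.
At yew: go right to ash.
  At ash: no left child.
  Visit ash.
  At ash: go right to reed.
    At reed: go left to daisy.
      At daisy: go left to hop.
        hop is a leaf — visit hop.
      Visit daisy.
      At daisy: no right child.
    Visit reed.
    At reed: go right to fig.
      At fig: go left to elm.
        elm is a leaf — visit elm.
      Visit fig.
      At fig: no right child.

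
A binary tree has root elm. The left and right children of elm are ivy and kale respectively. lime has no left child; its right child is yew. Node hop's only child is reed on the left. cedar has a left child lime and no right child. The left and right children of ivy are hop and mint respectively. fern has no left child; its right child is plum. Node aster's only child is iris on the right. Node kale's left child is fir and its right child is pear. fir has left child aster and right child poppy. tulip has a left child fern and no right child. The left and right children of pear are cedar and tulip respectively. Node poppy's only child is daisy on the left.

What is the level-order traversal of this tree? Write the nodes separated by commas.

elm, ivy, kale, hop, mint, fir, pear, reed, aster, poppy, cedar, tulip, iris, daisy, lime, fern, yew, plum

Level-order visits nodes level by level from the root, left to right within each level.
Level 0: elm
Level 1: ivy, kale
Level 2: hop, mint, fir, pear
Level 3: reed, aster, poppy, cedar, tulip
Level 4: iris, daisy, lime, fern
Level 5: yew, plum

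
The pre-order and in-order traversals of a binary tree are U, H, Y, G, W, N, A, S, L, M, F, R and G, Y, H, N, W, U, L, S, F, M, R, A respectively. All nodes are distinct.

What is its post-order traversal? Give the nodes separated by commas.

G, Y, N, W, H, L, F, R, M, S, A, U

The first element of pre-order is the root; it splits in-order into left and right subtrees.
Root U: left subtree has 5 nodes {G, Y, H, N, W}, right has 6 {L, S, F, M, R, A}.
  Root H: left subtree has 2 nodes {G, Y}, right has 2 {N, W}.
    Root Y: left subtree has 1 node {G}, right has 0 { }.
    Root W: left subtree has 1 node {N}, right has 0 { }.
  Root A: left subtree has 5 nodes {L, S, F, M, R}, right has 0 { }.
    Root S: left subtree has 1 node {L}, right has 3 {F, M, R}.
      Root M: left subtree has 1 node {F}, right has 1 {R}.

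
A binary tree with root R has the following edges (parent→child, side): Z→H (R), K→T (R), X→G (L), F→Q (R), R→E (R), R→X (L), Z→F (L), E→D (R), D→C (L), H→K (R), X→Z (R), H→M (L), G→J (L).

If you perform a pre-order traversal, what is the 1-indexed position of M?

Pre-order visits the node, then its left subtree, then its right subtree.
Visit R.
At R: go left to X.
  Visit X.
  At X: go left to G.
    Visit G.
    At G: go left to J.
      J is a leaf — visit J.
    At G: no right child.
  At X: go right to Z.
    Visit Z.
    At Z: go left to F.
      Visit F.
      At F: no left child.
      At F: go right to Q.
        Q is a leaf — visit Q.
    At Z: go right to H.
      Visit H.
      At H: go left to M.
        M is a leaf — visit M.
      At H: go right to K.
        Visit K.
        At K: no left child.
        At K: go right to T.
          T is a leaf — visit T.
At R: go right to E.
  Visit E.
  At E: no left child.
  At E: go right to D.
    Visit D.
    At D: go left to C.
      C is a leaf — visit C.
    At D: no right child.
Full pre-order sequence: R, X, G, J, Z, F, Q, H, M, K, T, E, D, C.

9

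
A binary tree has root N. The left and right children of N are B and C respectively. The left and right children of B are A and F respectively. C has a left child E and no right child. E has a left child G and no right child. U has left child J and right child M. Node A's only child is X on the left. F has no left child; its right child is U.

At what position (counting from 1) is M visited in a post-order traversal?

4

Post-order visits the left subtree, then the right subtree, then the node.
At N: go left to B.
  At B: go left to A.
    At A: go left to X.
      X is a leaf — visit X.
    At A: no right child.
    Visit A.
  At B: go right to F.
    At F: no left child.
    At F: go right to U.
      At U: go left to J.
        J is a leaf — visit J.
      At U: go right to M.
        M is a leaf — visit M.
      Visit U.
    Visit F.
  Visit B.
At N: go right to C.
  At C: go left to E.
    At E: go left to G.
      G is a leaf — visit G.
    At E: no right child.
    Visit E.
  At C: no right child.
  Visit C.
Visit N.
Full post-order sequence: X, A, J, M, U, F, B, G, E, C, N.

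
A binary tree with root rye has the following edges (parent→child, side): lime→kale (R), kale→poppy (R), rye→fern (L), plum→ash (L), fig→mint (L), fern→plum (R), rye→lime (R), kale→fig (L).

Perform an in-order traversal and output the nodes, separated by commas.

In-order visits the left subtree, then the node, then the right subtree.
At rye: go left to fern.
  At fern: no left child.
  Visit fern.
  At fern: go right to plum.
    At plum: go left to ash.
      ash is a leaf — visit ash.
    Visit plum.
    At plum: no right child.
Visit rye.
At rye: go right to lime.
  At lime: no left child.
  Visit lime.
  At lime: go right to kale.
    At kale: go left to fig.
      At fig: go left to mint.
        mint is a leaf — visit mint.
      Visit fig.
      At fig: no right child.
    Visit kale.
    At kale: go right to poppy.
      poppy is a leaf — visit poppy.

fern, ash, plum, rye, lime, mint, fig, kale, poppy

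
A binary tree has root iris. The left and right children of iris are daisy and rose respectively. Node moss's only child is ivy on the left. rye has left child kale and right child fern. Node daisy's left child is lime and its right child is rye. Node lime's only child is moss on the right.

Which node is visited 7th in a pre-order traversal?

kale

Pre-order visits the node, then its left subtree, then its right subtree.
Visit iris.
At iris: go left to daisy.
  Visit daisy.
  At daisy: go left to lime.
    Visit lime.
    At lime: no left child.
    At lime: go right to moss.
      Visit moss.
      At moss: go left to ivy.
        ivy is a leaf — visit ivy.
      At moss: no right child.
  At daisy: go right to rye.
    Visit rye.
    At rye: go left to kale.
      kale is a leaf — visit kale.
    At rye: go right to fern.
      fern is a leaf — visit fern.
At iris: go right to rose.
  rose is a leaf — visit rose.
Full pre-order sequence: iris, daisy, lime, moss, ivy, rye, kale, fern, rose.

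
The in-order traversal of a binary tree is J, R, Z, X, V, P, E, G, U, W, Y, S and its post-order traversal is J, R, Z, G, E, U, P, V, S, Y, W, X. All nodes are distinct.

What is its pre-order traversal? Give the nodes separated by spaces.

The last element of post-order is the root; it splits in-order into left and right subtrees.
Root X: left subtree has 3 nodes {J, R, Z}, right has 8 {V, P, E, G, U, W, Y, S}.
  Root Z: left subtree has 2 nodes {J, R}, right has 0 { }.
    Root R: left subtree has 1 node {J}, right has 0 { }.
  Root W: left subtree has 5 nodes {V, P, E, G, U}, right has 2 {Y, S}.
    Root V: left subtree has 0 nodes { }, right has 4 {P, E, G, U}.
      Root P: left subtree has 0 nodes { }, right has 3 {E, G, U}.
        Root U: left subtree has 2 nodes {E, G}, right has 0 { }.
          Root E: left subtree has 0 nodes { }, right has 1 {G}.
    Root Y: left subtree has 0 nodes { }, right has 1 {S}.

X Z R J W V P U E G Y S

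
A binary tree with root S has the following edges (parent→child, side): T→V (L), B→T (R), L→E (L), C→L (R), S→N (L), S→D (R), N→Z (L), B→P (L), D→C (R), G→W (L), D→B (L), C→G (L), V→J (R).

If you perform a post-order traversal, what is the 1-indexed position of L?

Post-order visits the left subtree, then the right subtree, then the node.
At S: go left to N.
  At N: go left to Z.
    Z is a leaf — visit Z.
  At N: no right child.
  Visit N.
At S: go right to D.
  At D: go left to B.
    At B: go left to P.
      P is a leaf — visit P.
    At B: go right to T.
      At T: go left to V.
        At V: no left child.
        At V: go right to J.
          J is a leaf — visit J.
        Visit V.
      At T: no right child.
      Visit T.
    Visit B.
  At D: go right to C.
    At C: go left to G.
      At G: go left to W.
        W is a leaf — visit W.
      At G: no right child.
      Visit G.
    At C: go right to L.
      At L: go left to E.
        E is a leaf — visit E.
      At L: no right child.
      Visit L.
    Visit C.
  Visit D.
Visit S.
Full post-order sequence: Z, N, P, J, V, T, B, W, G, E, L, C, D, S.

11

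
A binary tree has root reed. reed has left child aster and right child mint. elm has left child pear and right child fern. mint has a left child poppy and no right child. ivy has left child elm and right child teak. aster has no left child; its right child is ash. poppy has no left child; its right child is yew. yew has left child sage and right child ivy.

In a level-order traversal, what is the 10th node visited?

Level-order visits nodes level by level from the root, left to right within each level.
Level 0: reed
Level 1: aster, mint
Level 2: ash, poppy
Level 3: yew
Level 4: sage, ivy
Level 5: elm, teak
Level 6: pear, fern
Full level-order sequence: reed, aster, mint, ash, poppy, yew, sage, ivy, elm, teak, pear, fern.

teak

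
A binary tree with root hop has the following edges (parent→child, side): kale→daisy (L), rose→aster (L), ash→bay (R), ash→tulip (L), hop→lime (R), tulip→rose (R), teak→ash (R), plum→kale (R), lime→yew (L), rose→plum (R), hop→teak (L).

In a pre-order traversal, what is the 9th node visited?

Pre-order visits the node, then its left subtree, then its right subtree.
Visit hop.
At hop: go left to teak.
  Visit teak.
  At teak: no left child.
  At teak: go right to ash.
    Visit ash.
    At ash: go left to tulip.
      Visit tulip.
      At tulip: no left child.
      At tulip: go right to rose.
        Visit rose.
        At rose: go left to aster.
          aster is a leaf — visit aster.
        At rose: go right to plum.
          Visit plum.
          At plum: no left child.
          At plum: go right to kale.
            Visit kale.
            At kale: go left to daisy.
              daisy is a leaf — visit daisy.
            At kale: no right child.
    At ash: go right to bay.
      bay is a leaf — visit bay.
At hop: go right to lime.
  Visit lime.
  At lime: go left to yew.
    yew is a leaf — visit yew.
  At lime: no right child.
Full pre-order sequence: hop, teak, ash, tulip, rose, aster, plum, kale, daisy, bay, lime, yew.

daisy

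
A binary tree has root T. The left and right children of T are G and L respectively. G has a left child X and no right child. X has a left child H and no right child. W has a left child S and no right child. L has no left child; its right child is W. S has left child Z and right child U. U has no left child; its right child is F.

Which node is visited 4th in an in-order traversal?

In-order visits the left subtree, then the node, then the right subtree.
At T: go left to G.
  At G: go left to X.
    At X: go left to H.
      H is a leaf — visit H.
    Visit X.
    At X: no right child.
  Visit G.
  At G: no right child.
Visit T.
At T: go right to L.
  At L: no left child.
  Visit L.
  At L: go right to W.
    At W: go left to S.
      At S: go left to Z.
        Z is a leaf — visit Z.
      Visit S.
      At S: go right to U.
        At U: no left child.
        Visit U.
        At U: go right to F.
          F is a leaf — visit F.
    Visit W.
    At W: no right child.
Full in-order sequence: H, X, G, T, L, Z, S, U, F, W.

T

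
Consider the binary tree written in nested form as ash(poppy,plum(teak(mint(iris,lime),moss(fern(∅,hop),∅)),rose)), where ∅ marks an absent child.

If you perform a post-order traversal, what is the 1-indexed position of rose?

9

Post-order visits the left subtree, then the right subtree, then the node.
At ash: go left to poppy.
  poppy is a leaf — visit poppy.
At ash: go right to plum.
  At plum: go left to teak.
    At teak: go left to mint.
      At mint: go left to iris.
        iris is a leaf — visit iris.
      At mint: go right to lime.
        lime is a leaf — visit lime.
      Visit mint.
    At teak: go right to moss.
      At moss: go left to fern.
        At fern: no left child.
        At fern: go right to hop.
          hop is a leaf — visit hop.
        Visit fern.
      At moss: no right child.
      Visit moss.
    Visit teak.
  At plum: go right to rose.
    rose is a leaf — visit rose.
  Visit plum.
Visit ash.
Full post-order sequence: poppy, iris, lime, mint, hop, fern, moss, teak, rose, plum, ash.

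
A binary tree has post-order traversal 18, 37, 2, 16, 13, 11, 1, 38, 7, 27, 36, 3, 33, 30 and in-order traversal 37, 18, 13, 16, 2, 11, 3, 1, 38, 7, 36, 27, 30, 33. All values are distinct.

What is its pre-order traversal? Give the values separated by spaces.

The last element of post-order is the root; it splits in-order into left and right subtrees.
Root 30: left subtree has 12 nodes {37, 18, 13, 16, 2, 11, 3, 1, 38, 7, 36, 27}, right has 1 {33}.
  Root 3: left subtree has 6 nodes {37, 18, 13, 16, 2, 11}, right has 5 {1, 38, 7, 36, 27}.
    Root 11: left subtree has 5 nodes {37, 18, 13, 16, 2}, right has 0 { }.
      Root 13: left subtree has 2 nodes {37, 18}, right has 2 {16, 2}.
        Root 37: left subtree has 0 nodes { }, right has 1 {18}.
        Root 16: left subtree has 0 nodes { }, right has 1 {2}.
    Root 36: left subtree has 3 nodes {1, 38, 7}, right has 1 {27}.
      Root 7: left subtree has 2 nodes {1, 38}, right has 0 { }.
        Root 38: left subtree has 1 node {1}, right has 0 { }.

30 3 11 13 37 18 16 2 36 7 38 1 27 33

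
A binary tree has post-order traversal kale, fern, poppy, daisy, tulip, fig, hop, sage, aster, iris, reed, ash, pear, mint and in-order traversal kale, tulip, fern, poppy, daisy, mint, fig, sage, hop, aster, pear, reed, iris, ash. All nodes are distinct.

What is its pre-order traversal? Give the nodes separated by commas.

mint, tulip, kale, daisy, poppy, fern, pear, aster, sage, fig, hop, ash, reed, iris

The last element of post-order is the root; it splits in-order into left and right subtrees.
Root mint: left subtree has 5 nodes {kale, tulip, fern, poppy, daisy}, right has 8 {fig, sage, hop, aster, pear, reed, iris, ash}.
  Root tulip: left subtree has 1 node {kale}, right has 3 {fern, poppy, daisy}.
    Root daisy: left subtree has 2 nodes {fern, poppy}, right has 0 { }.
      Root poppy: left subtree has 1 node {fern}, right has 0 { }.
  Root pear: left subtree has 4 nodes {fig, sage, hop, aster}, right has 3 {reed, iris, ash}.
    Root aster: left subtree has 3 nodes {fig, sage, hop}, right has 0 { }.
      Root sage: left subtree has 1 node {fig}, right has 1 {hop}.
    Root ash: left subtree has 2 nodes {reed, iris}, right has 0 { }.
      Root reed: left subtree has 0 nodes { }, right has 1 {iris}.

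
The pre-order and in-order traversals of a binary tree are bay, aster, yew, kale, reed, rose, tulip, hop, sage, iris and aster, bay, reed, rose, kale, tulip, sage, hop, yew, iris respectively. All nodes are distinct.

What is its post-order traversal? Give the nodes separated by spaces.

The first element of pre-order is the root; it splits in-order into left and right subtrees.
Root bay: left subtree has 1 node {aster}, right has 8 {reed, rose, kale, tulip, sage, hop, yew, iris}.
  Root yew: left subtree has 6 nodes {reed, rose, kale, tulip, sage, hop}, right has 1 {iris}.
    Root kale: left subtree has 2 nodes {reed, rose}, right has 3 {tulip, sage, hop}.
      Root reed: left subtree has 0 nodes { }, right has 1 {rose}.
      Root tulip: left subtree has 0 nodes { }, right has 2 {sage, hop}.
        Root hop: left subtree has 1 node {sage}, right has 0 { }.

aster rose reed sage hop tulip kale iris yew bay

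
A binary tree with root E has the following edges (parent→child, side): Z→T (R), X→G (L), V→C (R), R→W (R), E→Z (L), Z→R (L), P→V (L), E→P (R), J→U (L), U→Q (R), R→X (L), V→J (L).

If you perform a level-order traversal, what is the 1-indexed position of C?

Level-order visits nodes level by level from the root, left to right within each level.
Level 0: E
Level 1: Z, P
Level 2: R, T, V
Level 3: X, W, J, C
Level 4: G, U
Level 5: Q
Full level-order sequence: E, Z, P, R, T, V, X, W, J, C, G, U, Q.

10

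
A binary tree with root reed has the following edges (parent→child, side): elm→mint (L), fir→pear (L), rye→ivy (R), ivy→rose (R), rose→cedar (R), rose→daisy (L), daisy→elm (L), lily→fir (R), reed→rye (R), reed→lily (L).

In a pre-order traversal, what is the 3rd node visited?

Pre-order visits the node, then its left subtree, then its right subtree.
Visit reed.
At reed: go left to lily.
  Visit lily.
  At lily: no left child.
  At lily: go right to fir.
    Visit fir.
    At fir: go left to pear.
      pear is a leaf — visit pear.
    At fir: no right child.
At reed: go right to rye.
  Visit rye.
  At rye: no left child.
  At rye: go right to ivy.
    Visit ivy.
    At ivy: no left child.
    At ivy: go right to rose.
      Visit rose.
      At rose: go left to daisy.
        Visit daisy.
        At daisy: go left to elm.
          Visit elm.
          At elm: go left to mint.
            mint is a leaf — visit mint.
          At elm: no right child.
        At daisy: no right child.
      At rose: go right to cedar.
        cedar is a leaf — visit cedar.
Full pre-order sequence: reed, lily, fir, pear, rye, ivy, rose, daisy, elm, mint, cedar.

fir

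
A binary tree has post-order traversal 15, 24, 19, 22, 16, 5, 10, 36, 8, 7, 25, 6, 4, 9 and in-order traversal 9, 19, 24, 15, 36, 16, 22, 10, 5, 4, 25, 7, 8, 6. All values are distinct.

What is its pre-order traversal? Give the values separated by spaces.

9 4 36 19 24 15 10 16 22 5 6 25 7 8

The last element of post-order is the root; it splits in-order into left and right subtrees.
Root 9: left subtree has 0 nodes { }, right has 13 {19, 24, 15, 36, 16, 22, 10, 5, 4, 25, 7, 8, 6}.
  Root 4: left subtree has 8 nodes {19, 24, 15, 36, 16, 22, 10, 5}, right has 4 {25, 7, 8, 6}.
    Root 36: left subtree has 3 nodes {19, 24, 15}, right has 4 {16, 22, 10, 5}.
      Root 19: left subtree has 0 nodes { }, right has 2 {24, 15}.
        Root 24: left subtree has 0 nodes { }, right has 1 {15}.
      Root 10: left subtree has 2 nodes {16, 22}, right has 1 {5}.
        Root 16: left subtree has 0 nodes { }, right has 1 {22}.
    Root 6: left subtree has 3 nodes {25, 7, 8}, right has 0 { }.
      Root 25: left subtree has 0 nodes { }, right has 2 {7, 8}.
        Root 7: left subtree has 0 nodes { }, right has 1 {8}.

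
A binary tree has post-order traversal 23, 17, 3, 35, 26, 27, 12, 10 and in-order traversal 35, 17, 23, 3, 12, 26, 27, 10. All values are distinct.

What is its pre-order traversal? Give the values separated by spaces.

The last element of post-order is the root; it splits in-order into left and right subtrees.
Root 10: left subtree has 7 nodes {35, 17, 23, 3, 12, 26, 27}, right has 0 { }.
  Root 12: left subtree has 4 nodes {35, 17, 23, 3}, right has 2 {26, 27}.
    Root 35: left subtree has 0 nodes { }, right has 3 {17, 23, 3}.
      Root 3: left subtree has 2 nodes {17, 23}, right has 0 { }.
        Root 17: left subtree has 0 nodes { }, right has 1 {23}.
    Root 27: left subtree has 1 node {26}, right has 0 { }.

10 12 35 3 17 23 27 26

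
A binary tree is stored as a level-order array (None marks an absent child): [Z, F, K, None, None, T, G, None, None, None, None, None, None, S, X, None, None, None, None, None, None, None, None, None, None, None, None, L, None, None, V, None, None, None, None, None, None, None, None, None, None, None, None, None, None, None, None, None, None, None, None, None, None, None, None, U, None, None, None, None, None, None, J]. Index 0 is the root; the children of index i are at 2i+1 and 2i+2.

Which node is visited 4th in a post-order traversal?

Post-order visits the left subtree, then the right subtree, then the node.
At Z: go left to F.
  F is a leaf — visit F.
At Z: go right to K.
  At K: go left to T.
    T is a leaf — visit T.
  At K: go right to G.
    At G: go left to S.
      At S: go left to L.
        At L: go left to U.
          U is a leaf — visit U.
        At L: no right child.
        Visit L.
      At S: no right child.
      Visit S.
    At G: go right to X.
      At X: no left child.
      At X: go right to V.
        At V: no left child.
        At V: go right to J.
          J is a leaf — visit J.
        Visit V.
      Visit X.
    Visit G.
  Visit K.
Visit Z.
Full post-order sequence: F, T, U, L, S, J, V, X, G, K, Z.

L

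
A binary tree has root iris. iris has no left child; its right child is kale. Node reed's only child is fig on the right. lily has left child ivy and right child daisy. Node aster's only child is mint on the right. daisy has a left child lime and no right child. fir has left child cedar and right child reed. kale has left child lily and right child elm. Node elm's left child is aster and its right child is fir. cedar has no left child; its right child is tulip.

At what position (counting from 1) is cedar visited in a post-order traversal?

8

Post-order visits the left subtree, then the right subtree, then the node.
At iris: no left child.
At iris: go right to kale.
  At kale: go left to lily.
    At lily: go left to ivy.
      ivy is a leaf — visit ivy.
    At lily: go right to daisy.
      At daisy: go left to lime.
        lime is a leaf — visit lime.
      At daisy: no right child.
      Visit daisy.
    Visit lily.
  At kale: go right to elm.
    At elm: go left to aster.
      At aster: no left child.
      At aster: go right to mint.
        mint is a leaf — visit mint.
      Visit aster.
    At elm: go right to fir.
      At fir: go left to cedar.
        At cedar: no left child.
        At cedar: go right to tulip.
          tulip is a leaf — visit tulip.
        Visit cedar.
      At fir: go right to reed.
        At reed: no left child.
        At reed: go right to fig.
          fig is a leaf — visit fig.
        Visit reed.
      Visit fir.
    Visit elm.
  Visit kale.
Visit iris.
Full post-order sequence: ivy, lime, daisy, lily, mint, aster, tulip, cedar, fig, reed, fir, elm, kale, iris.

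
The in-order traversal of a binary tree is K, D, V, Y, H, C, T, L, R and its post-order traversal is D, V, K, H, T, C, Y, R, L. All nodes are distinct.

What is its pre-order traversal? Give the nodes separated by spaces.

The last element of post-order is the root; it splits in-order into left and right subtrees.
Root L: left subtree has 7 nodes {K, D, V, Y, H, C, T}, right has 1 {R}.
  Root Y: left subtree has 3 nodes {K, D, V}, right has 3 {H, C, T}.
    Root K: left subtree has 0 nodes { }, right has 2 {D, V}.
      Root V: left subtree has 1 node {D}, right has 0 { }.
    Root C: left subtree has 1 node {H}, right has 1 {T}.

L Y K V D C H T R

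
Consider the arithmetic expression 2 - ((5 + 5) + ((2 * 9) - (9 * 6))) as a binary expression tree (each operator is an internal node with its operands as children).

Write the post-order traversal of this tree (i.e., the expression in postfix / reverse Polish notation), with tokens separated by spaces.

Post-order on an expression tree gives postfix notation: for each operator, emit left operand, right operand, then the operator.

2 5 5 + 2 9 * 9 6 * - + -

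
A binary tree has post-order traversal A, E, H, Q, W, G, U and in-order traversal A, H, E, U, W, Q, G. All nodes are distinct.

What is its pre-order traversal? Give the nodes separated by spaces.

The last element of post-order is the root; it splits in-order into left and right subtrees.
Root U: left subtree has 3 nodes {A, H, E}, right has 3 {W, Q, G}.
  Root H: left subtree has 1 node {A}, right has 1 {E}.
  Root G: left subtree has 2 nodes {W, Q}, right has 0 { }.
    Root W: left subtree has 0 nodes { }, right has 1 {Q}.

U H A E G W Q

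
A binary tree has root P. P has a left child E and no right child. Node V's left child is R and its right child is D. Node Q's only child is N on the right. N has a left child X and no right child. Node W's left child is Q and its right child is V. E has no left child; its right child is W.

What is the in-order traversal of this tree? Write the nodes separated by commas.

E, Q, X, N, W, R, V, D, P

In-order visits the left subtree, then the node, then the right subtree.
At P: go left to E.
  At E: no left child.
  Visit E.
  At E: go right to W.
    At W: go left to Q.
      At Q: no left child.
      Visit Q.
      At Q: go right to N.
        At N: go left to X.
          X is a leaf — visit X.
        Visit N.
        At N: no right child.
    Visit W.
    At W: go right to V.
      At V: go left to R.
        R is a leaf — visit R.
      Visit V.
      At V: go right to D.
        D is a leaf — visit D.
Visit P.
At P: no right child.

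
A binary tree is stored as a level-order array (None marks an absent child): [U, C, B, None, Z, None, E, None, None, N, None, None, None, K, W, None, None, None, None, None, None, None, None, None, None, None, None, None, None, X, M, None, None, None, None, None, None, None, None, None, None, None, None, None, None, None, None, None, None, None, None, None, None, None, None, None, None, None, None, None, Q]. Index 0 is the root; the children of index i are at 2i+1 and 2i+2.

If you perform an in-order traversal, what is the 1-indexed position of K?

6

In-order visits the left subtree, then the node, then the right subtree.
At U: go left to C.
  At C: no left child.
  Visit C.
  At C: go right to Z.
    At Z: go left to N.
      N is a leaf — visit N.
    Visit Z.
    At Z: no right child.
Visit U.
At U: go right to B.
  At B: no left child.
  Visit B.
  At B: go right to E.
    At E: go left to K.
      K is a leaf — visit K.
    Visit E.
    At E: go right to W.
      At W: go left to X.
        At X: no left child.
        Visit X.
        At X: go right to Q.
          Q is a leaf — visit Q.
      Visit W.
      At W: go right to M.
        M is a leaf — visit M.
Full in-order sequence: C, N, Z, U, B, K, E, X, Q, W, M.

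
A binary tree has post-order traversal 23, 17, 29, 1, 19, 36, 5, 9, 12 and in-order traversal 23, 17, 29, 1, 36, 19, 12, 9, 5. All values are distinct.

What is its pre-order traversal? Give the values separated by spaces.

The last element of post-order is the root; it splits in-order into left and right subtrees.
Root 12: left subtree has 6 nodes {23, 17, 29, 1, 36, 19}, right has 2 {9, 5}.
  Root 36: left subtree has 4 nodes {23, 17, 29, 1}, right has 1 {19}.
    Root 1: left subtree has 3 nodes {23, 17, 29}, right has 0 { }.
      Root 29: left subtree has 2 nodes {23, 17}, right has 0 { }.
        Root 17: left subtree has 1 node {23}, right has 0 { }.
  Root 9: left subtree has 0 nodes { }, right has 1 {5}.

12 36 1 29 17 23 19 9 5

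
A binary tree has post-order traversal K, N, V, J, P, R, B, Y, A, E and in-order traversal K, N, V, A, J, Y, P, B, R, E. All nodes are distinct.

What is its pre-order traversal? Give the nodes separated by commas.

E, A, V, N, K, Y, J, B, P, R

The last element of post-order is the root; it splits in-order into left and right subtrees.
Root E: left subtree has 9 nodes {K, N, V, A, J, Y, P, B, R}, right has 0 { }.
  Root A: left subtree has 3 nodes {K, N, V}, right has 5 {J, Y, P, B, R}.
    Root V: left subtree has 2 nodes {K, N}, right has 0 { }.
      Root N: left subtree has 1 node {K}, right has 0 { }.
    Root Y: left subtree has 1 node {J}, right has 3 {P, B, R}.
      Root B: left subtree has 1 node {P}, right has 1 {R}.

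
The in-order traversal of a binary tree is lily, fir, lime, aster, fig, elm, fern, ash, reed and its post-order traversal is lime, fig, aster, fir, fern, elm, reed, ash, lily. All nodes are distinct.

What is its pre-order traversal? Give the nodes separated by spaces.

The last element of post-order is the root; it splits in-order into left and right subtrees.
Root lily: left subtree has 0 nodes { }, right has 8 {fir, lime, aster, fig, elm, fern, ash, reed}.
  Root ash: left subtree has 6 nodes {fir, lime, aster, fig, elm, fern}, right has 1 {reed}.
    Root elm: left subtree has 4 nodes {fir, lime, aster, fig}, right has 1 {fern}.
      Root fir: left subtree has 0 nodes { }, right has 3 {lime, aster, fig}.
        Root aster: left subtree has 1 node {lime}, right has 1 {fig}.

lily ash elm fir aster lime fig fern reed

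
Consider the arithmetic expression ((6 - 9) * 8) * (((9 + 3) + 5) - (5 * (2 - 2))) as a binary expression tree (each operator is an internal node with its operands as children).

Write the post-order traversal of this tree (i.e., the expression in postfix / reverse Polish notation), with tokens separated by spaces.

6 9 - 8 * 9 3 + 5 + 5 2 2 - * - *

Post-order on an expression tree gives postfix notation: for each operator, emit left operand, right operand, then the operator.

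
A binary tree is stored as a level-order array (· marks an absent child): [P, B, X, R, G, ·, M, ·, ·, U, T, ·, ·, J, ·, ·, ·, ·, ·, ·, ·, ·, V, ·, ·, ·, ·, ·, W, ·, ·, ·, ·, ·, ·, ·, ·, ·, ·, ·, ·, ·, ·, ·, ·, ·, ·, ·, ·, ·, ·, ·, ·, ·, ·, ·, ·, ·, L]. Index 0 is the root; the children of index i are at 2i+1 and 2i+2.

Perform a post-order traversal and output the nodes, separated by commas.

R, U, V, T, G, B, L, W, J, M, X, P

Post-order visits the left subtree, then the right subtree, then the node.
At P: go left to B.
  At B: go left to R.
    R is a leaf — visit R.
  At B: go right to G.
    At G: go left to U.
      U is a leaf — visit U.
    At G: go right to T.
      At T: no left child.
      At T: go right to V.
        V is a leaf — visit V.
      Visit T.
    Visit G.
  Visit B.
At P: go right to X.
  At X: no left child.
  At X: go right to M.
    At M: go left to J.
      At J: no left child.
      At J: go right to W.
        At W: no left child.
        At W: go right to L.
          L is a leaf — visit L.
        Visit W.
      Visit J.
    At M: no right child.
    Visit M.
  Visit X.
Visit P.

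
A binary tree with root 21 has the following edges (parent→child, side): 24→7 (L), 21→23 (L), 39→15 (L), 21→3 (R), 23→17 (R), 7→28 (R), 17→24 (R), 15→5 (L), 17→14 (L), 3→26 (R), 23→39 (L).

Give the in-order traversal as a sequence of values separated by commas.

In-order visits the left subtree, then the node, then the right subtree.
At 21: go left to 23.
  At 23: go left to 39.
    At 39: go left to 15.
      At 15: go left to 5.
        5 is a leaf — visit 5.
      Visit 15.
      At 15: no right child.
    Visit 39.
    At 39: no right child.
  Visit 23.
  At 23: go right to 17.
    At 17: go left to 14.
      14 is a leaf — visit 14.
    Visit 17.
    At 17: go right to 24.
      At 24: go left to 7.
        At 7: no left child.
        Visit 7.
        At 7: go right to 28.
          28 is a leaf — visit 28.
      Visit 24.
      At 24: no right child.
Visit 21.
At 21: go right to 3.
  At 3: no left child.
  Visit 3.
  At 3: go right to 26.
    26 is a leaf — visit 26.

5, 15, 39, 23, 14, 17, 7, 28, 24, 21, 3, 26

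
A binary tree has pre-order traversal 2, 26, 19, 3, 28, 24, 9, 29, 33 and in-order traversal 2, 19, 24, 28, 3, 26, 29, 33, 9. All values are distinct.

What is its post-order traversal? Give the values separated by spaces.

The first element of pre-order is the root; it splits in-order into left and right subtrees.
Root 2: left subtree has 0 nodes { }, right has 8 {19, 24, 28, 3, 26, 29, 33, 9}.
  Root 26: left subtree has 4 nodes {19, 24, 28, 3}, right has 3 {29, 33, 9}.
    Root 19: left subtree has 0 nodes { }, right has 3 {24, 28, 3}.
      Root 3: left subtree has 2 nodes {24, 28}, right has 0 { }.
        Root 28: left subtree has 1 node {24}, right has 0 { }.
    Root 9: left subtree has 2 nodes {29, 33}, right has 0 { }.
      Root 29: left subtree has 0 nodes { }, right has 1 {33}.

24 28 3 19 33 29 9 26 2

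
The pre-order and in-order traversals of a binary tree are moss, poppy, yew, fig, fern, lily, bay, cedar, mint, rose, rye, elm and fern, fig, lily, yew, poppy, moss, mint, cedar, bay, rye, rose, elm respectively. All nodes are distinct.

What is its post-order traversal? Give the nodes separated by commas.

fern, lily, fig, yew, poppy, mint, cedar, rye, elm, rose, bay, moss

The first element of pre-order is the root; it splits in-order into left and right subtrees.
Root moss: left subtree has 5 nodes {fern, fig, lily, yew, poppy}, right has 6 {mint, cedar, bay, rye, rose, elm}.
  Root poppy: left subtree has 4 nodes {fern, fig, lily, yew}, right has 0 { }.
    Root yew: left subtree has 3 nodes {fern, fig, lily}, right has 0 { }.
      Root fig: left subtree has 1 node {fern}, right has 1 {lily}.
  Root bay: left subtree has 2 nodes {mint, cedar}, right has 3 {rye, rose, elm}.
    Root cedar: left subtree has 1 node {mint}, right has 0 { }.
    Root rose: left subtree has 1 node {rye}, right has 1 {elm}.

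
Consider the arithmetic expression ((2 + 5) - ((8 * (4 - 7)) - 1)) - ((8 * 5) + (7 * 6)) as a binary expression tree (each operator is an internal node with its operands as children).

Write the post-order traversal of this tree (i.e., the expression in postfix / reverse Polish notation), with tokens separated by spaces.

Post-order on an expression tree gives postfix notation: for each operator, emit left operand, right operand, then the operator.

2 5 + 8 4 7 - * 1 - - 8 5 * 7 6 * + -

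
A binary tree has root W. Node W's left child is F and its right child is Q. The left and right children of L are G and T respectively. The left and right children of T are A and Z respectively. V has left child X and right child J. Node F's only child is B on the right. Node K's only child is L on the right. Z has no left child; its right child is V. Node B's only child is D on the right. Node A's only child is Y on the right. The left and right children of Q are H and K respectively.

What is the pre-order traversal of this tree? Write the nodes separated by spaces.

W F B D Q H K L G T A Y Z V X J

Pre-order visits the node, then its left subtree, then its right subtree.
Visit W.
At W: go left to F.
  Visit F.
  At F: no left child.
  At F: go right to B.
    Visit B.
    At B: no left child.
    At B: go right to D.
      D is a leaf — visit D.
At W: go right to Q.
  Visit Q.
  At Q: go left to H.
    H is a leaf — visit H.
  At Q: go right to K.
    Visit K.
    At K: no left child.
    At K: go right to L.
      Visit L.
      At L: go left to G.
        G is a leaf — visit G.
      At L: go right to T.
        Visit T.
        At T: go left to A.
          Visit A.
          At A: no left child.
          At A: go right to Y.
            Y is a leaf — visit Y.
        At T: go right to Z.
          Visit Z.
          At Z: no left child.
          At Z: go right to V.
            Visit V.
            At V: go left to X.
              X is a leaf — visit X.
            At V: go right to J.
              J is a leaf — visit J.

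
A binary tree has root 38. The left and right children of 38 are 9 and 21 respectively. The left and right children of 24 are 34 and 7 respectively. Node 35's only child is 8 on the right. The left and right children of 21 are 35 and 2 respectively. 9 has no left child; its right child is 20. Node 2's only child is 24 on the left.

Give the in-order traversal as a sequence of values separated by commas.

9, 20, 38, 35, 8, 21, 34, 24, 7, 2

In-order visits the left subtree, then the node, then the right subtree.
At 38: go left to 9.
  At 9: no left child.
  Visit 9.
  At 9: go right to 20.
    20 is a leaf — visit 20.
Visit 38.
At 38: go right to 21.
  At 21: go left to 35.
    At 35: no left child.
    Visit 35.
    At 35: go right to 8.
      8 is a leaf — visit 8.
  Visit 21.
  At 21: go right to 2.
    At 2: go left to 24.
      At 24: go left to 34.
        34 is a leaf — visit 34.
      Visit 24.
      At 24: go right to 7.
        7 is a leaf — visit 7.
    Visit 2.
    At 2: no right child.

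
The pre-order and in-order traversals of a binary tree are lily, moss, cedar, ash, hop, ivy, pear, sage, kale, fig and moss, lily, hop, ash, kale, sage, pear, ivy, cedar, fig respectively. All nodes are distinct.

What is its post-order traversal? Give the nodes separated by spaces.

The first element of pre-order is the root; it splits in-order into left and right subtrees.
Root lily: left subtree has 1 node {moss}, right has 8 {hop, ash, kale, sage, pear, ivy, cedar, fig}.
  Root cedar: left subtree has 6 nodes {hop, ash, kale, sage, pear, ivy}, right has 1 {fig}.
    Root ash: left subtree has 1 node {hop}, right has 4 {kale, sage, pear, ivy}.
      Root ivy: left subtree has 3 nodes {kale, sage, pear}, right has 0 { }.
        Root pear: left subtree has 2 nodes {kale, sage}, right has 0 { }.
          Root sage: left subtree has 1 node {kale}, right has 0 { }.

moss hop kale sage pear ivy ash fig cedar lily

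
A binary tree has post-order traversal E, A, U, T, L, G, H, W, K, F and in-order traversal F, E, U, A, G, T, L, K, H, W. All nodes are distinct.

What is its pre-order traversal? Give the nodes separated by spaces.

The last element of post-order is the root; it splits in-order into left and right subtrees.
Root F: left subtree has 0 nodes { }, right has 9 {E, U, A, G, T, L, K, H, W}.
  Root K: left subtree has 6 nodes {E, U, A, G, T, L}, right has 2 {H, W}.
    Root G: left subtree has 3 nodes {E, U, A}, right has 2 {T, L}.
      Root U: left subtree has 1 node {E}, right has 1 {A}.
      Root L: left subtree has 1 node {T}, right has 0 { }.
    Root W: left subtree has 1 node {H}, right has 0 { }.

F K G U E A L T W H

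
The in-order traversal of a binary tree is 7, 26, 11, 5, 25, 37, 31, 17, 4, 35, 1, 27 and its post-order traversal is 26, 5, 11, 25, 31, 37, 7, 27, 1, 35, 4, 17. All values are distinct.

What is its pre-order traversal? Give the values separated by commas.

17, 7, 37, 25, 11, 26, 5, 31, 4, 35, 1, 27

The last element of post-order is the root; it splits in-order into left and right subtrees.
Root 17: left subtree has 7 nodes {7, 26, 11, 5, 25, 37, 31}, right has 4 {4, 35, 1, 27}.
  Root 7: left subtree has 0 nodes { }, right has 6 {26, 11, 5, 25, 37, 31}.
    Root 37: left subtree has 4 nodes {26, 11, 5, 25}, right has 1 {31}.
      Root 25: left subtree has 3 nodes {26, 11, 5}, right has 0 { }.
        Root 11: left subtree has 1 node {26}, right has 1 {5}.
  Root 4: left subtree has 0 nodes { }, right has 3 {35, 1, 27}.
    Root 35: left subtree has 0 nodes { }, right has 2 {1, 27}.
      Root 1: left subtree has 0 nodes { }, right has 1 {27}.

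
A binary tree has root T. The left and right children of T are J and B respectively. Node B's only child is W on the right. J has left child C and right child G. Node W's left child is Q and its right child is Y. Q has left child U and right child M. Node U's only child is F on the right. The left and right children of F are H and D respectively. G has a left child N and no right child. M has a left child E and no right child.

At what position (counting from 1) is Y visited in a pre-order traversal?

15

Pre-order visits the node, then its left subtree, then its right subtree.
Visit T.
At T: go left to J.
  Visit J.
  At J: go left to C.
    C is a leaf — visit C.
  At J: go right to G.
    Visit G.
    At G: go left to N.
      N is a leaf — visit N.
    At G: no right child.
At T: go right to B.
  Visit B.
  At B: no left child.
  At B: go right to W.
    Visit W.
    At W: go left to Q.
      Visit Q.
      At Q: go left to U.
        Visit U.
        At U: no left child.
        At U: go right to F.
          Visit F.
          At F: go left to H.
            H is a leaf — visit H.
          At F: go right to D.
            D is a leaf — visit D.
      At Q: go right to M.
        Visit M.
        At M: go left to E.
          E is a leaf — visit E.
        At M: no right child.
    At W: go right to Y.
      Y is a leaf — visit Y.
Full pre-order sequence: T, J, C, G, N, B, W, Q, U, F, H, D, M, E, Y.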